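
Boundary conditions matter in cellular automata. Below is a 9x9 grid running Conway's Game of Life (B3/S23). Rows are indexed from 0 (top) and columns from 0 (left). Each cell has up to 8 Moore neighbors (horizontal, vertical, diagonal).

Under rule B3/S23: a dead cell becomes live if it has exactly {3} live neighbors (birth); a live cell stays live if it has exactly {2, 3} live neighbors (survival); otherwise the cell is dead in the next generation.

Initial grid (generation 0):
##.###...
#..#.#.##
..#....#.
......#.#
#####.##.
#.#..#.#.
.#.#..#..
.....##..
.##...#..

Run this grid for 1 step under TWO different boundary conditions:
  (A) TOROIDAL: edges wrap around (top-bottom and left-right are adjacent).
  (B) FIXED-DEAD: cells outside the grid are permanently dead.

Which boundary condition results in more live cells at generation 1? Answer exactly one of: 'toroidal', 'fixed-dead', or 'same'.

Under TOROIDAL boundary, generation 1:
...#.#.#.
#..#.#.#.
#........
#....##.#
#.###....
#....#.#.
.##.#..#.
.#...###.
####..#..
Population = 32

Under FIXED-DEAD boundary, generation 1:
####.##..
#..#.#.##
.........
.....##.#
#.###...#
#....#.#.
.##.#..#.
.#...###.
.....##..
Population = 32

Comparison: toroidal=32, fixed-dead=32 -> same

Answer: same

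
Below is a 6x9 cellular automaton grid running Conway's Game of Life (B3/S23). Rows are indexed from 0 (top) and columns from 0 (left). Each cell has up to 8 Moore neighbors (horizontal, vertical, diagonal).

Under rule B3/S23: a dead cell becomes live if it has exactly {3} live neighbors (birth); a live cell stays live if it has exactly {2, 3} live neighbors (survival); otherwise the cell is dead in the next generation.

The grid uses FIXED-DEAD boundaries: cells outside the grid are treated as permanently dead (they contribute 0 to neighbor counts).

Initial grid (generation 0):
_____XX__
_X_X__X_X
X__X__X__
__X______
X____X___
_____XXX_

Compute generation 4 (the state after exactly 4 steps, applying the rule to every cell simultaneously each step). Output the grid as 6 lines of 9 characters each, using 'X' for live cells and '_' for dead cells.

Simulating step by step:
Generation 0 (given above): 15 live cells
Generation 1: 13 live cells
_____XXX_
__X_X_X__
_X_X___X_
_X_______
_____X___
_____XX__
Generation 2: 13 live cells
_____XXX_
__XXX____
_X_X_____
__X______
_____XX__
_____XX__
Generation 3: 16 live cells
___XXXX__
__XXXXX__
_X__X____
__X______
_____XX__
_____XX__
Generation 4: 11 live cells
(generation 4 grid is the final answer)

Answer: __X___X__
__X___X__
_X__X____
_____X___
_____XX__
_____XX__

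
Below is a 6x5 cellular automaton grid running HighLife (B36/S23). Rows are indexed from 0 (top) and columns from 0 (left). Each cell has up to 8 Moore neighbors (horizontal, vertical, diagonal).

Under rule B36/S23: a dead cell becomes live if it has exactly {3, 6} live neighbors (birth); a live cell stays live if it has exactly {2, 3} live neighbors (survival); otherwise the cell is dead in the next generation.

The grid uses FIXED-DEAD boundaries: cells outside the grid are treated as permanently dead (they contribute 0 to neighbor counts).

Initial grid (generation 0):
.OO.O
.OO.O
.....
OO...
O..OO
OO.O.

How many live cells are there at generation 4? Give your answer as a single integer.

Answer: 10

Derivation:
Simulating step by step:
Generation 0 (given above): 14 live cells
Generation 1: 15 live cells
.OO..
.OO..
O.O..
OO...
...OO
OOOOO
Generation 2: 15 live cells
.OO..
O..O.
OOO..
OOOO.
....O
.OO.O
Generation 3: 10 live cells
.OO..
OO.O.
.....
O..O.
O...O
...O.
Generation 4: 10 live cells
OOO..
OO...
OOO..
.....
...OO
.....
Population at generation 4: 10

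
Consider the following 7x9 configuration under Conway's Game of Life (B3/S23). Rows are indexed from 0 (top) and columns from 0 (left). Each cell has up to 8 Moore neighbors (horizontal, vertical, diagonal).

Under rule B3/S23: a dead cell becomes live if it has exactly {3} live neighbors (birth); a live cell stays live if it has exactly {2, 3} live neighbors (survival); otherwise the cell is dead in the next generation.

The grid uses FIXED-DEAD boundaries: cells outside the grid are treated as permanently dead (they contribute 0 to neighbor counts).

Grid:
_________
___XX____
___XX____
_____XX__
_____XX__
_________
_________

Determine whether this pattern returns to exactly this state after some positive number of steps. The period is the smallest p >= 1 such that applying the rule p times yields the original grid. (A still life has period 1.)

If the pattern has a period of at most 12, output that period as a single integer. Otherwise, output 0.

Answer: 2

Derivation:
Simulating and comparing each generation to the original:
Gen 0 (original, given above): 8 live cells
Gen 1: 6 live cells, differs from original
Gen 2: 8 live cells, MATCHES original -> period = 2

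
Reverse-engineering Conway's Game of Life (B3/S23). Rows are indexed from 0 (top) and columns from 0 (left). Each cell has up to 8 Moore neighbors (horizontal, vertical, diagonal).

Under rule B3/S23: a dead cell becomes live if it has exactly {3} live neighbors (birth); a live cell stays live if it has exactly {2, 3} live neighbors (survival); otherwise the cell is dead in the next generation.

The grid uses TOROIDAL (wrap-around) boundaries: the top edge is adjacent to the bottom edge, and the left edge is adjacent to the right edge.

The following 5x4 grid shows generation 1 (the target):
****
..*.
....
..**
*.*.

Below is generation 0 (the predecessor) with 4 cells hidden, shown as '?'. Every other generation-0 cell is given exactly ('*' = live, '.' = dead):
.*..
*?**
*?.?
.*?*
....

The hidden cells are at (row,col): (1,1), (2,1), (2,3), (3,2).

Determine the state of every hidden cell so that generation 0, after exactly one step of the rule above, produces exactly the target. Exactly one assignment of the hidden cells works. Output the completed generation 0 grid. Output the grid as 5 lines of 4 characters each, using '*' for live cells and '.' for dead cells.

Answer: .*..
*.**
*..*
.*.*
....

Derivation:
Hidden generation-0 cells (in order): (1,1), (2,1), (2,3), (3,2).
A hidden cell only influences target cells in its own 3x3 neighborhood. Try each of the 2^4 = 16 assignments, step the completed generation 0 forward once under B3/S23, and compare with the target:
  (1,1)=. (2,1)=. (2,3)=. (3,2)=. -> step gives (1,0)='*' but target has '.' -> reject
  (1,1)=. (2,1)=. (2,3)=. (3,2)=* -> step gives (1,0)='*' but target has '.' -> reject
  (1,1)=. (2,1)=. (2,3)=* (3,2)=. -> step reproduces the target at every cell -> ACCEPT
  (1,1)=. (2,1)=. (2,3)=* (3,2)=* -> step gives (3,1)='*' but target has '.' -> reject
  (1,1)=. (2,1)=* (2,3)=. (3,2)=. -> step gives (1,3)='*' but target has '.' -> reject
  (1,1)=. (2,1)=* (2,3)=. (3,2)=* -> step gives (1,3)='*' but target has '.' -> reject
  (1,1)=. (2,1)=* (2,3)=* (3,2)=. -> step gives (1,2)='.' but target has '*' -> reject
  (1,1)=. (2,1)=* (2,3)=* (3,2)=* -> step gives (1,2)='.' but target has '*' -> reject
  (1,1)=* (2,1)=. (2,3)=. (3,2)=. -> step gives (0,0)='.' but target has '*' -> reject
  (1,1)=* (2,1)=. (2,3)=. (3,2)=* -> step gives (0,0)='.' but target has '*' -> reject
  (1,1)=* (2,1)=. (2,3)=* (3,2)=. -> step gives (0,0)='.' but target has '*' -> reject
  (1,1)=* (2,1)=. (2,3)=* (3,2)=* -> step gives (0,0)='.' but target has '*' -> reject
  (1,1)=* (2,1)=* (2,3)=. (3,2)=. -> step gives (0,0)='.' but target has '*' -> reject
  (1,1)=* (2,1)=* (2,3)=. (3,2)=* -> step gives (0,0)='.' but target has '*' -> reject
  (1,1)=* (2,1)=* (2,3)=* (3,2)=. -> step gives (0,0)='.' but target has '*' -> reject
  (1,1)=* (2,1)=* (2,3)=* (3,2)=* -> step gives (0,0)='.' but target has '*' -> reject
Unique solution: (1,1)=dead, (2,1)=dead, (2,3)=live, (3,2)=dead.
Check: live-neighbor counts of every cell in the completed generation 0:
3233
4434
5455
4132
3231
Applying B3/S23 to generation 0 with these counts gives:
****
..*.
....
..**
*.*.
which matches the target exactly.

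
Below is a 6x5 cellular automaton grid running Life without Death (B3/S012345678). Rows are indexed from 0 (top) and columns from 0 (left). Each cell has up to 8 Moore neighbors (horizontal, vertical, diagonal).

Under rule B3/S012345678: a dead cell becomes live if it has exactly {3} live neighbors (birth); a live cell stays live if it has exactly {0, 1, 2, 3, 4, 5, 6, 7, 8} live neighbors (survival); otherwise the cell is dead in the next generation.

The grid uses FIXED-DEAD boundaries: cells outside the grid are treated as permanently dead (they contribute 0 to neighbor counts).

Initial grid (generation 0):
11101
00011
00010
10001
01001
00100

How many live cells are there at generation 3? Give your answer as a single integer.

Simulating step by step:
Generation 0 (given above): 12 live cells
Generation 1: 15 live cells
11101
01011
00010
10011
01011
00100
Generation 2: 17 live cells
11101
11011
00010
10011
01011
00110
Generation 3: 20 live cells
11101
11011
11010
10011
01011
00111
Population at generation 3: 20

Answer: 20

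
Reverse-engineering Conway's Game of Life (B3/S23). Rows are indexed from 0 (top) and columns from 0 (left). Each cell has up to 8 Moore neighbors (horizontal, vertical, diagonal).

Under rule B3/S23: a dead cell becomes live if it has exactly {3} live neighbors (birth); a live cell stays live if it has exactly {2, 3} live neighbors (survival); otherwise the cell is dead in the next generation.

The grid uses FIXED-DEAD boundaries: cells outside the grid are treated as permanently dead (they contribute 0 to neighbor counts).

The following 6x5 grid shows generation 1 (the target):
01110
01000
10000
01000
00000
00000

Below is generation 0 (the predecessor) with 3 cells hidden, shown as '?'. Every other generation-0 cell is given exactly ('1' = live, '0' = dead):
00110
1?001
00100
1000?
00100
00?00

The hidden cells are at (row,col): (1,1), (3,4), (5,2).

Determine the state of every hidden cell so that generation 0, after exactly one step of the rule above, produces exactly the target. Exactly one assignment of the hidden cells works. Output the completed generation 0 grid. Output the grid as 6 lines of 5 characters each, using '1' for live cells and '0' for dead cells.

Hidden generation-0 cells (in order): (1,1), (3,4), (5,2).
A hidden cell only influences target cells in its own 3x3 neighborhood. Try each of the 2^3 = 8 assignments, step the completed generation 0 forward once under B3/S23, and compare with the target:
  (1,1)=0 (3,4)=0 (5,2)=0 -> step gives (0,1)='0' but target has '1' -> reject
  (1,1)=0 (3,4)=0 (5,2)=1 -> step gives (0,1)='0' but target has '1' -> reject
  (1,1)=0 (3,4)=1 (5,2)=0 -> step gives (0,1)='0' but target has '1' -> reject
  (1,1)=0 (3,4)=1 (5,2)=1 -> step gives (0,1)='0' but target has '1' -> reject
  (1,1)=1 (3,4)=0 (5,2)=0 -> step reproduces the target at every cell -> ACCEPT
  (1,1)=1 (3,4)=0 (5,2)=1 -> step gives (4,1)='1' but target has '0' -> reject
  (1,1)=1 (3,4)=1 (5,2)=0 -> step gives (2,3)='1' but target has '0' -> reject
  (1,1)=1 (3,4)=1 (5,2)=1 -> step gives (2,3)='1' but target has '0' -> reject
Unique solution: (1,1)=live, (3,4)=dead, (5,2)=dead.
Check: live-neighbor counts of every cell in the completed generation 0:
23222
13441
34121
03220
12010
01110
Applying B3/S23 to generation 0 with these counts gives:
01110
01000
10000
01000
00000
00000
which matches the target exactly.

Answer: 00110
11001
00100
10000
00100
00000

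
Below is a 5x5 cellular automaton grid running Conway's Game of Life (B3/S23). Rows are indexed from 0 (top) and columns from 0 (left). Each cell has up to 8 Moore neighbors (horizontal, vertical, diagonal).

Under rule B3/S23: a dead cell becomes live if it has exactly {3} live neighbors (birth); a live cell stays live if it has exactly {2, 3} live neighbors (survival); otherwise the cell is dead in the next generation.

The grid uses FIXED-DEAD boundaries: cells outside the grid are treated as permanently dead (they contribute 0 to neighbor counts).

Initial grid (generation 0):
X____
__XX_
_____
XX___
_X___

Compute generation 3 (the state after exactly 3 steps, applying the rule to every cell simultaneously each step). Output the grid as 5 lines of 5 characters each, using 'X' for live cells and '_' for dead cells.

Simulating step by step:
Generation 0 (given above): 6 live cells
Generation 1: 6 live cells
_____
_____
_XX__
XX___
XX___
Generation 2: 5 live cells
_____
_____
XXX__
_____
XX___
Generation 3: 3 live cells
(generation 3 grid is the final answer)

Answer: _____
_X___
_X___
__X__
_____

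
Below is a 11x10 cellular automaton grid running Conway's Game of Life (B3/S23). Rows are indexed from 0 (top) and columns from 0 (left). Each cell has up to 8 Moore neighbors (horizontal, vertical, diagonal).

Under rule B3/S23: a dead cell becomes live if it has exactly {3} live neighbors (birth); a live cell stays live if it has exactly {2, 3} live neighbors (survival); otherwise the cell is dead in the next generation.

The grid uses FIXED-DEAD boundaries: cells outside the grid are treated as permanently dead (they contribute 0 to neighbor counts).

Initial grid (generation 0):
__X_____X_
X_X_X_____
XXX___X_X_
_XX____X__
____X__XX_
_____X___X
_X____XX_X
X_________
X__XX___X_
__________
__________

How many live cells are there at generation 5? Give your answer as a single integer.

Answer: 22

Derivation:
Simulating step by step:
Generation 0 (given above): 27 live cells
Generation 1: 22 live cells
_X_X______
X_X____X__
X______X__
X_XX__X___
______XXX_
_____X___X
______X_X_
XX_____XX_
__________
__________
__________
Generation 2: 23 live cells
_XX_______
X_X_______
X_XX__XX__
_X____X_X_
_____XXXX_
_____X___X
______X_XX
_______XX_
__________
__________
__________
Generation 3: 21 live cells
_XX_______
X_________
X_XX__XX__
_XX_____X_
_____X__XX
_____X___X
______X__X
_______XXX
__________
__________
__________
Generation 4: 25 live cells
_X________
X__X______
X_XX___X__
_XXX__X_XX
________XX
_____XX__X
______XX_X
_______XXX
________X_
__________
__________
Generation 5: 22 live cells
__________
X__X______
X___X__XX_
_X_X_____X
__X__XX___
_____XX__X
_____X___X
______X__X
_______XXX
__________
__________
Population at generation 5: 22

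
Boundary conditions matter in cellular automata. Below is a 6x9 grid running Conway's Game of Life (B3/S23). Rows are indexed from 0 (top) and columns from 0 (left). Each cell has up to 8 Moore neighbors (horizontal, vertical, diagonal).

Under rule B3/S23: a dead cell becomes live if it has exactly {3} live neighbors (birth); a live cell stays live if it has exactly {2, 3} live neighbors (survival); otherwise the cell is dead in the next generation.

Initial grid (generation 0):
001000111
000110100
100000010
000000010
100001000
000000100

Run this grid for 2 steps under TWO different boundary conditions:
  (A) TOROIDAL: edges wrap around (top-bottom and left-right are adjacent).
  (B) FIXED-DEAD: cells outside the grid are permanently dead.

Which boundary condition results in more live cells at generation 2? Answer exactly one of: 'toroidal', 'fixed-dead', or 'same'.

Answer: toroidal

Derivation:
Under TOROIDAL boundary, generation 2:
000000000
000011000
000000000
000001100
000000100
000001100
Population = 7

Under FIXED-DEAD boundary, generation 2:
000001010
000000001
000000000
000001100
000000000
000000000
Population = 5

Comparison: toroidal=7, fixed-dead=5 -> toroidal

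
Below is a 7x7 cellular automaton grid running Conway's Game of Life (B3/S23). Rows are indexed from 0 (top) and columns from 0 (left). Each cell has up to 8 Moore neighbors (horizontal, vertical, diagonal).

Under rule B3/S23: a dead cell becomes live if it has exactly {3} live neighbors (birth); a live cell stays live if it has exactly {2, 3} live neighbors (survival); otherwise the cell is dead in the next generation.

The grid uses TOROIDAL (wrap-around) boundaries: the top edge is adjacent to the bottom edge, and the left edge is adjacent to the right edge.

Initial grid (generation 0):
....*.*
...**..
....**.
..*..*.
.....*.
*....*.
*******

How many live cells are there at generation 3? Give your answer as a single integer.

Answer: 13

Derivation:
Simulating step by step:
Generation 0 (given above): 18 live cells
Generation 1: 14 live cells
.*....*
...*...
.....*.
.....**
....**.
*.**...
.***...
Generation 2: 11 live cells
**.*...
.......
....***
......*
...***.
.......
...*...
Generation 3: 13 live cells
..*....
*...***
.....**
...*..*
....**.
...*...
..*....
Population at generation 3: 13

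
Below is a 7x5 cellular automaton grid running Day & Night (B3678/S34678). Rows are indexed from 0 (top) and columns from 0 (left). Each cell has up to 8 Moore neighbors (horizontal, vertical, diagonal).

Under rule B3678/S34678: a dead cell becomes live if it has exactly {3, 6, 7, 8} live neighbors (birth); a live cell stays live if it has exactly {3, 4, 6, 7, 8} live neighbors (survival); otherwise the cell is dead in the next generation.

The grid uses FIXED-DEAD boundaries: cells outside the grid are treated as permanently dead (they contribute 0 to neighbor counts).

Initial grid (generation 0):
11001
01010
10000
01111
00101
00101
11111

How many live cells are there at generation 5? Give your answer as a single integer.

Simulating step by step:
Generation 0 (given above): 19 live cells
Generation 1: 16 live cells
00100
01100
00001
01110
00111
00111
01110
Generation 2: 12 live cells
01000
00010
00000
00100
00111
00111
00111
Generation 3: 8 live cells
00000
00000
00000
00000
01111
01010
00101
Generation 4: 7 live cells
00000
00000
00000
00110
00110
01100
00010
Generation 5: 5 live cells
00000
00000
00000
00110
00010
00100
00100
Population at generation 5: 5

Answer: 5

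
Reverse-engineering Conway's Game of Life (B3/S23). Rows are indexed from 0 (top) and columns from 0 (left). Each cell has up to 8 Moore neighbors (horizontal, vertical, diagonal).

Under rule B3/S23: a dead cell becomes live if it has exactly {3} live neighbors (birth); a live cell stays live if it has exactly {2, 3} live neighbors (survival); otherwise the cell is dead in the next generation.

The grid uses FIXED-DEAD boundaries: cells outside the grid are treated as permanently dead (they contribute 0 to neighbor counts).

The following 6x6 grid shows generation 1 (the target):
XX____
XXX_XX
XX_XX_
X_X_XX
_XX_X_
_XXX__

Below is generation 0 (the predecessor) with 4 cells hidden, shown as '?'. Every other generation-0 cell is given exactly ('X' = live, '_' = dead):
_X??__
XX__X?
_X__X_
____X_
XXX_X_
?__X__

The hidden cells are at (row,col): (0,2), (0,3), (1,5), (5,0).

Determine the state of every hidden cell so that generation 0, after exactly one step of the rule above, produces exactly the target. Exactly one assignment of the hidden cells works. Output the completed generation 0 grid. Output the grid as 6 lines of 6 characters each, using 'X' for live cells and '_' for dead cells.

Hidden generation-0 cells (in order): (0,2), (0,3), (1,5), (5,0).
A hidden cell only influences target cells in its own 3x3 neighborhood. Try each of the 2^4 = 16 assignments, step the completed generation 0 forward once under B3/S23, and compare with the target:
  (0,2)=_ (0,3)=_ (1,5)=_ (5,0)=_ -> step gives (1,4)='_' but target has 'X' -> reject
  (0,2)=_ (0,3)=_ (1,5)=_ (5,0)=X -> step gives (1,4)='_' but target has 'X' -> reject
  (0,2)=_ (0,3)=_ (1,5)=X (5,0)=_ -> step reproduces the target at every cell -> ACCEPT
  (0,2)=_ (0,3)=_ (1,5)=X (5,0)=X -> step gives (4,0)='X' but target has '_' -> reject
  (0,2)=_ (0,3)=X (1,5)=_ (5,0)=_ -> step gives (0,2)='X' but target has '_' -> reject
  (0,2)=_ (0,3)=X (1,5)=_ (5,0)=X -> step gives (0,2)='X' but target has '_' -> reject
  (0,2)=_ (0,3)=X (1,5)=X (5,0)=_ -> step gives (0,2)='X' but target has '_' -> reject
  (0,2)=_ (0,3)=X (1,5)=X (5,0)=X -> step gives (0,2)='X' but target has '_' -> reject
  (0,2)=X (0,3)=_ (1,5)=_ (5,0)=_ -> step gives (0,2)='X' but target has '_' -> reject
  (0,2)=X (0,3)=_ (1,5)=_ (5,0)=X -> step gives (0,2)='X' but target has '_' -> reject
  (0,2)=X (0,3)=_ (1,5)=X (5,0)=_ -> step gives (0,2)='X' but target has '_' -> reject
  (0,2)=X (0,3)=_ (1,5)=X (5,0)=X -> step gives (0,2)='X' but target has '_' -> reject
  (0,2)=X (0,3)=X (1,5)=_ (5,0)=_ -> step gives (0,2)='X' but target has '_' -> reject
  (0,2)=X (0,3)=X (1,5)=_ (5,0)=X -> step gives (0,2)='X' but target has '_' -> reject
  (0,2)=X (0,3)=X (1,5)=X (5,0)=_ -> step gives (0,2)='X' but target has '_' -> reject
  (0,2)=X (0,3)=X (1,5)=X (5,0)=X -> step gives (0,2)='X' but target has '_' -> reject
Unique solution: (0,2)=dead, (0,3)=dead, (1,5)=live, (5,0)=dead.
Check: live-neighbor counts of every cell in the completed generation 0:
322122
333222
322334
343423
122422
233221
Applying B3/S23 to generation 0 with these counts gives:
XX____
XXX_XX
XX_XX_
X_X_XX
_XX_X_
_XXX__
which matches the target exactly.

Answer: _X____
XX__XX
_X__X_
____X_
XXX_X_
___X__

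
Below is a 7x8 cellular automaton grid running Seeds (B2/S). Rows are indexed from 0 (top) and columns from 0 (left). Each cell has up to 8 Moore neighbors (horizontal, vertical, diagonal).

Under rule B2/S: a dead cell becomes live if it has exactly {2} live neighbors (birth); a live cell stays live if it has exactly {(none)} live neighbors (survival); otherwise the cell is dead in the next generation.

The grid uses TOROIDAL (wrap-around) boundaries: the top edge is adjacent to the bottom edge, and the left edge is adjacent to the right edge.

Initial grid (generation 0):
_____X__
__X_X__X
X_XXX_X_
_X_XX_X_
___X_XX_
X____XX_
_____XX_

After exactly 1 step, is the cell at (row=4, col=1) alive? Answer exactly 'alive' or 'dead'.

Simulating step by step:
Generation 0 (given above): 21 live cells
Generation 1: 6 live cells
___X___X
X_______
________
X_______
XX______
________
________

Cell (4,1) at generation 1: 1 -> alive

Answer: alive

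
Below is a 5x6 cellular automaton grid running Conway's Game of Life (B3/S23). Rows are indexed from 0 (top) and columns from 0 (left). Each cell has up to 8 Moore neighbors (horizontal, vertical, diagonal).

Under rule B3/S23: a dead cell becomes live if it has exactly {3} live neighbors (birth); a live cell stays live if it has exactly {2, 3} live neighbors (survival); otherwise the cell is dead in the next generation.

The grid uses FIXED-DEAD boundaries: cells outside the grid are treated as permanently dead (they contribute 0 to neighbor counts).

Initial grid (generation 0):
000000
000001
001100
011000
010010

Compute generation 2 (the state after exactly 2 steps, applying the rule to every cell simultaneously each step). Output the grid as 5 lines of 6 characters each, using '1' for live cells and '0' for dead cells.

Answer: 000000
001000
011000
100100
011000

Derivation:
Simulating step by step:
Generation 0 (given above): 7 live cells
Generation 1: 6 live cells
000000
000000
011100
010000
011000
Generation 2: 7 live cells
(generation 2 grid is the final answer)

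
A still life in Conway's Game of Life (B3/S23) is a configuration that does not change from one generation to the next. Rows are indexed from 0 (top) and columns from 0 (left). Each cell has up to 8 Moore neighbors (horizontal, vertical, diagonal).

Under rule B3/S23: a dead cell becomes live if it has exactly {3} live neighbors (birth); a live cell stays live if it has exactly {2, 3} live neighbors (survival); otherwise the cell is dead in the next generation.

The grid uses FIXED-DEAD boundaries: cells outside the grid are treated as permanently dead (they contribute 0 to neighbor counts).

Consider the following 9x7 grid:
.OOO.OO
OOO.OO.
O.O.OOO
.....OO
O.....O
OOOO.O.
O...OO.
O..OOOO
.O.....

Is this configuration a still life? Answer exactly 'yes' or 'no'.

Answer: no

Derivation:
Compute generation 1 and compare to generation 0 (given above):
Generation 1:
O..O.OO
O......
O.O....
.O..O..
O.O.O.O
O.OO.OO
O......
OO.O..O
....OO.
Cell (0,0) differs: gen0=0 vs gen1=1 -> NOT a still life.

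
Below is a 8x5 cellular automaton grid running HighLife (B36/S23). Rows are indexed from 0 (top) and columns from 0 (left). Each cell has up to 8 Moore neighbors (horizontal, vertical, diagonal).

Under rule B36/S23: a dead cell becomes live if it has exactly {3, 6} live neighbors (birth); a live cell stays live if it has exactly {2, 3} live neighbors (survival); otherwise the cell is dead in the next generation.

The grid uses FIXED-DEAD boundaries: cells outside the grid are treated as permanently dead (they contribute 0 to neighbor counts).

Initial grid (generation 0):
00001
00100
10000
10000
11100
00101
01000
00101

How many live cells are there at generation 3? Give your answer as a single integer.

Simulating step by step:
Generation 0 (given above): 12 live cells
Generation 1: 10 live cells
00000
00000
01000
10000
10110
10110
01100
00000
Generation 2: 10 live cells
00000
00000
00000
10100
10110
11000
01110
00000
Generation 3: 12 live cells
00000
00000
00000
00110
11110
10100
11100
00100
Population at generation 3: 12

Answer: 12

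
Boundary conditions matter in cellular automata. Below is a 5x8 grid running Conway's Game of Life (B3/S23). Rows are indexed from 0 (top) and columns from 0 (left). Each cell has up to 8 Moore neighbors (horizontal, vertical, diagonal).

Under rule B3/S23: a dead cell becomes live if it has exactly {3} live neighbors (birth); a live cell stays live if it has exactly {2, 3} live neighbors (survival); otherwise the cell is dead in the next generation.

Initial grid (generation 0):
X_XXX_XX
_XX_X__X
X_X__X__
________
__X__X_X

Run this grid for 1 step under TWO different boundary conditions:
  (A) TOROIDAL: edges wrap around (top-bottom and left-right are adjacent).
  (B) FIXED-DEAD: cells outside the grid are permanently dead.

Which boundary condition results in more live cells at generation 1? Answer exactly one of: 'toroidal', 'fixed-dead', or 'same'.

Under TOROIDAL boundary, generation 1:
____X___
____X___
X_XX____
_X____X_
XXX_XX_X
Population = 13

Under FIXED-DEAD boundary, generation 1:
__X_XXXX
X___X__X
__XX____
_X____X_
________
Population = 12

Comparison: toroidal=13, fixed-dead=12 -> toroidal

Answer: toroidal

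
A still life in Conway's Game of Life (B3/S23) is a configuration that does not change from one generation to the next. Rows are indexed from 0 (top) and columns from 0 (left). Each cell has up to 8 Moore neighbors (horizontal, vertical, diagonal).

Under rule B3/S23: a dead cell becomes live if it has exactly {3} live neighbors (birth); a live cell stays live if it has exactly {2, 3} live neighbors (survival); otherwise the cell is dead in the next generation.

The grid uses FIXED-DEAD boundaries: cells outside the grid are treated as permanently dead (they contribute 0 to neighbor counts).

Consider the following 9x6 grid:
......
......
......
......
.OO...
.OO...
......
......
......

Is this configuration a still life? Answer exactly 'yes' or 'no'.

Answer: yes

Derivation:
Compute generation 1 and compare to generation 0 (given above):
Generation 1:
......
......
......
......
.OO...
.OO...
......
......
......
The grids are IDENTICAL -> still life.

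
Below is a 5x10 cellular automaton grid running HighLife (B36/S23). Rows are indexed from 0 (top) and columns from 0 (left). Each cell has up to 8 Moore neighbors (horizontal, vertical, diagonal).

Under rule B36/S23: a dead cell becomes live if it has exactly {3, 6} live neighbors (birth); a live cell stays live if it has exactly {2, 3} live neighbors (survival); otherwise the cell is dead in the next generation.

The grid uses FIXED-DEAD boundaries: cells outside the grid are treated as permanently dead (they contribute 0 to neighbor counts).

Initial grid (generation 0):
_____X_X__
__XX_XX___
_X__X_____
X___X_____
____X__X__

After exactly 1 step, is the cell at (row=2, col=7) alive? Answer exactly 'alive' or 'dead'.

Simulating step by step:
Generation 0 (given above): 12 live cells
Generation 1: 12 live cells
____XX____
__XX_XX___
_XX_X_____
___XXX____
__________

Cell (2,7) at generation 1: 0 -> dead

Answer: dead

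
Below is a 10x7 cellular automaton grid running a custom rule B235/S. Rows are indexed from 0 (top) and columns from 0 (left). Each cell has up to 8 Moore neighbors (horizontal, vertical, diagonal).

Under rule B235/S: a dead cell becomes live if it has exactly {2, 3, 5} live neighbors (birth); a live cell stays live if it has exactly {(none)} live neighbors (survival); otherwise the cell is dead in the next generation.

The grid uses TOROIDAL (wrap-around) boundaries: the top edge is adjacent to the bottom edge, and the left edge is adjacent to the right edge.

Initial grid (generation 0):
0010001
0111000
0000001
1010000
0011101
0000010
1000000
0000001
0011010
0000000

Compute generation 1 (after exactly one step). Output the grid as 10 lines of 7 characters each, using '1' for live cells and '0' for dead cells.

Simulating step by step:
Generation 0 (given above): 18 live cells
Generation 1: 37 live cells
(generation 1 grid is the final answer)

Answer: 1101000
1000011
1001000
0100111
1100010
1111101
0000011
1111110
0000101
0111111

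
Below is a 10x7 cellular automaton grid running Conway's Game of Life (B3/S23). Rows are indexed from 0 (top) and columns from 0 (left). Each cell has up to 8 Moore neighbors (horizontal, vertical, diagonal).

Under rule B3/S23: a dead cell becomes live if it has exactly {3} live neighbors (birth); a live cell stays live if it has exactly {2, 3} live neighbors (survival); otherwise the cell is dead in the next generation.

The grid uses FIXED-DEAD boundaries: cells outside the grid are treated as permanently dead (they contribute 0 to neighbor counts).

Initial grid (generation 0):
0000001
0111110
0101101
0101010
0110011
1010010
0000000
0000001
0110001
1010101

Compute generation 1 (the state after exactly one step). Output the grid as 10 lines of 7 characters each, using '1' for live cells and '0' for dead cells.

Answer: 0011110
0100001
1100001
1101000
1001011
0010011
0000000
0000000
0111001
0011010

Derivation:
Simulating step by step:
Generation 0 (given above): 28 live cells
Generation 1: 26 live cells
(generation 1 grid is the final answer)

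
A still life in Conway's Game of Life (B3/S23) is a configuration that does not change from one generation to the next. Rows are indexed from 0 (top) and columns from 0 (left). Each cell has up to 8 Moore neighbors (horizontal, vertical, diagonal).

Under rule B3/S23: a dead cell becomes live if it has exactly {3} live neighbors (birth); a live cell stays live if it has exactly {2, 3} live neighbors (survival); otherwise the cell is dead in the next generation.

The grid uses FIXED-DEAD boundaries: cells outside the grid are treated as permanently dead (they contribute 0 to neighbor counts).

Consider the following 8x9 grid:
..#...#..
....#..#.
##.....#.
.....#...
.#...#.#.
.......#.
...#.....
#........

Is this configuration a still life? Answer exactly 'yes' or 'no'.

Compute generation 1 and compare to generation 0 (given above):
Generation 1:
.........
.#....##.
......#..
##.......
.........
......#..
.........
.........
Cell (0,2) differs: gen0=1 vs gen1=0 -> NOT a still life.

Answer: no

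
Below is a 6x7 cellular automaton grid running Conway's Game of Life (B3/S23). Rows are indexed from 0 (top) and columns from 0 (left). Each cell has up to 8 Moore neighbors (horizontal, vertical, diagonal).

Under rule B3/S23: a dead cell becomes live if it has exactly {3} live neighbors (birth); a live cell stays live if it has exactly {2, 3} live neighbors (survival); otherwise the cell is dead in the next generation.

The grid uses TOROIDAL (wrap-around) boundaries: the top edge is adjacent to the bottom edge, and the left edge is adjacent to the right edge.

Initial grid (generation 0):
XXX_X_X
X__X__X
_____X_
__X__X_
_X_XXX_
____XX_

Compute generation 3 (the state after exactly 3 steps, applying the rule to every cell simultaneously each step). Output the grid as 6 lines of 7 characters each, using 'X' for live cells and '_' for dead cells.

Simulating step by step:
Generation 0 (given above): 17 live cells
Generation 1: 15 live cells
_XX_X__
__XXX__
____XX_
__XX_XX
__XX__X
_______
Generation 2: 14 live cells
_XX_X__
_XX____
______X
__X___X
__XXXXX
_X_____
Generation 3: 22 live cells
(generation 3 grid is the final answer)

Answer: X__X___
XXXX___
XXX____
X_X_X_X
XXXXXXX
XX_____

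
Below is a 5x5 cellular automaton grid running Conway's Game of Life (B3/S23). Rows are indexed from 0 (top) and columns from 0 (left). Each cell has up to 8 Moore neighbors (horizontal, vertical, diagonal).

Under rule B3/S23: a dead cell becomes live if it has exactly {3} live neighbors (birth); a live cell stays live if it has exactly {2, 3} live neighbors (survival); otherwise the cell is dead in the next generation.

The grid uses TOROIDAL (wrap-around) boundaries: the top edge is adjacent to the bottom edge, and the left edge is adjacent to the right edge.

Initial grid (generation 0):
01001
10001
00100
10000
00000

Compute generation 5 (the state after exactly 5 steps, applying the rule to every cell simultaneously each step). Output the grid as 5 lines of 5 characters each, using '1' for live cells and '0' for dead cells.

Answer: 01000
10000
00000
10010
10000

Derivation:
Simulating step by step:
Generation 0 (given above): 6 live cells
Generation 1: 9 live cells
00001
11011
11001
00000
10000
Generation 2: 10 live cells
01010
01110
01110
01001
00000
Generation 3: 10 live cells
01010
10001
00001
11010
10100
Generation 4: 14 live cells
01110
10011
01010
11110
10010
Generation 5: 5 live cells
(generation 5 grid is the final answer)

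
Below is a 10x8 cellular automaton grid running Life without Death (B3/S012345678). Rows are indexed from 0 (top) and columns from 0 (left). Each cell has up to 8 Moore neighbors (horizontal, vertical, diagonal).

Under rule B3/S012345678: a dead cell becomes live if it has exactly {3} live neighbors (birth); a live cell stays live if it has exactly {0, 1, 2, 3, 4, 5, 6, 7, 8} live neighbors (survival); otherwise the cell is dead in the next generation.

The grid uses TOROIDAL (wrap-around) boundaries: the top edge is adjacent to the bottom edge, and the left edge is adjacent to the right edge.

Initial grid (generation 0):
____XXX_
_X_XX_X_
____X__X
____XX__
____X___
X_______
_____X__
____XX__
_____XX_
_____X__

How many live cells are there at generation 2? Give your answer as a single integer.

Simulating step by step:
Generation 0 (given above): 19 live cells
Generation 1: 25 live cells
___XXXX_
_X_XX_XX
____X_XX
___XXX__
____XX__
X_______
____XX__
____XX__
_____XX_
_____X__
Generation 2: 32 live cells
__XXXXXX
XXXXX_XX
X_X_X_XX
___XXX__
___XXX__
X_______
____XX__
____XX__
_____XX_
_____X__
Population at generation 2: 32

Answer: 32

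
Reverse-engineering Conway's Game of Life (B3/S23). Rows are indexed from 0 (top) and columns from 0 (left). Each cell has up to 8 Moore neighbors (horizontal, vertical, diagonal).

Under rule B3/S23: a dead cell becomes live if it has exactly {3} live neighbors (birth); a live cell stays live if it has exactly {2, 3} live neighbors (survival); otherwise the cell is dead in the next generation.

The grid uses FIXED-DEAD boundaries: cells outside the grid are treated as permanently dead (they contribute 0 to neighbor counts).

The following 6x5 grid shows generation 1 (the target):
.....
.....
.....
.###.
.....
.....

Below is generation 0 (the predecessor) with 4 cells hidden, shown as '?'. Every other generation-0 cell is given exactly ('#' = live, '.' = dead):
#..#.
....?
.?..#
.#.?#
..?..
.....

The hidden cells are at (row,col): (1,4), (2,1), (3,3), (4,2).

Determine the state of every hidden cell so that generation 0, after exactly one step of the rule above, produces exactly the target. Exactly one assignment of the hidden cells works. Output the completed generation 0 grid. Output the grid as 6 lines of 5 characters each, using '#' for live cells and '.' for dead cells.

Answer: #..#.
.....
.#..#
.#..#
..#..
.....

Derivation:
Hidden generation-0 cells (in order): (1,4), (2,1), (3,3), (4,2).
A hidden cell only influences target cells in its own 3x3 neighborhood. Try each of the 2^4 = 16 assignments, step the completed generation 0 forward once under B3/S23, and compare with the target:
  (1,4)=. (2,1)=. (3,3)=. (4,2)=. -> step gives (3,1)='.' but target has '#' -> reject
  (1,4)=. (2,1)=. (3,3)=. (4,2)=# -> step gives (3,1)='.' but target has '#' -> reject
  (1,4)=. (2,1)=. (3,3)=# (4,2)=. -> step gives (2,3)='#' but target has '.' -> reject
  (1,4)=. (2,1)=. (3,3)=# (4,2)=# -> step gives (2,3)='#' but target has '.' -> reject
  (1,4)=. (2,1)=# (3,3)=. (4,2)=. -> step gives (3,1)='.' but target has '#' -> reject
  (1,4)=. (2,1)=# (3,3)=. (4,2)=# -> step reproduces the target at every cell -> ACCEPT
  (1,4)=. (2,1)=# (3,3)=# (4,2)=. -> step gives (2,2)='#' but target has '.' -> reject
  (1,4)=. (2,1)=# (3,3)=# (4,2)=# -> step gives (2,2)='#' but target has '.' -> reject
  (1,4)=# (2,1)=. (3,3)=. (4,2)=. -> step gives (1,3)='#' but target has '.' -> reject
  (1,4)=# (2,1)=. (3,3)=. (4,2)=# -> step gives (1,3)='#' but target has '.' -> reject
  (1,4)=# (2,1)=. (3,3)=# (4,2)=. -> step gives (1,3)='#' but target has '.' -> reject
  (1,4)=# (2,1)=. (3,3)=# (4,2)=# -> step gives (1,3)='#' but target has '.' -> reject
  (1,4)=# (2,1)=# (3,3)=. (4,2)=. -> step gives (1,3)='#' but target has '.' -> reject
  (1,4)=# (2,1)=# (3,3)=. (4,2)=# -> step gives (1,3)='#' but target has '.' -> reject
  (1,4)=# (2,1)=# (3,3)=# (4,2)=. -> step gives (1,3)='#' but target has '.' -> reject
  (1,4)=# (2,1)=# (3,3)=# (4,2)=# -> step gives (1,3)='#' but target has '.' -> reject
Unique solution: (1,4)=dead, (2,1)=live, (3,3)=dead, (4,2)=live.
Check: live-neighbor counts of every cell in the completed generation 0:
01101
22222
21221
22331
12121
01110
Applying B3/S23 to generation 0 with these counts gives:
.....
.....
.....
.###.
.....
.....
which matches the target exactly.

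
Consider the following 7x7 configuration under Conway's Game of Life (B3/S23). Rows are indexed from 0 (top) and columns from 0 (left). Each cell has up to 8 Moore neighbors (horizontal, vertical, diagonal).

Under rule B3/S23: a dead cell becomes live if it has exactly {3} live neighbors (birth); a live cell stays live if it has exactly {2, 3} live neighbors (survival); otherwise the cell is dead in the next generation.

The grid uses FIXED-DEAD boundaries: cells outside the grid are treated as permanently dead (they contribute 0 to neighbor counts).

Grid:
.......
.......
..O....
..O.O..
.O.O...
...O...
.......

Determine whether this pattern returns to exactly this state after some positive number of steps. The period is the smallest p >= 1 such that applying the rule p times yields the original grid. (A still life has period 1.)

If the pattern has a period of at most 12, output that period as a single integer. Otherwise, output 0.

Answer: 2

Derivation:
Simulating and comparing each generation to the original:
Gen 0 (original, given above): 6 live cells
Gen 1: 6 live cells, differs from original
Gen 2: 6 live cells, MATCHES original -> period = 2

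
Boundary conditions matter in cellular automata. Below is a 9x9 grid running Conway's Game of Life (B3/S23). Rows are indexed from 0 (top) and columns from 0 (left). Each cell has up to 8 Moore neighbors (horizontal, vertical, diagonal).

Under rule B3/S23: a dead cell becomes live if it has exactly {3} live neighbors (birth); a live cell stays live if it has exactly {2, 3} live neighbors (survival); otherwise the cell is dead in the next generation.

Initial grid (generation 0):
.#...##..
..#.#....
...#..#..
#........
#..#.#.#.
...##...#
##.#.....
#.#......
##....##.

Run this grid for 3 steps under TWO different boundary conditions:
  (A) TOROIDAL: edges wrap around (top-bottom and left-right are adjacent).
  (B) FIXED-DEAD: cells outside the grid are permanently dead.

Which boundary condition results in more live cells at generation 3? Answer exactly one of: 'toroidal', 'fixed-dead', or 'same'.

Under TOROIDAL boundary, generation 3:
.#.####.#
......###
....####.
.#..#..#.
##.....##
.#.......
.#.....#.
#.....#..
..##.##..
Population = 29

Under FIXED-DEAD boundary, generation 3:
..#..#...
..#..#...
..#..#...
....#....
.#.......
##.......
#...#....
.####....
..#......
Population = 17

Comparison: toroidal=29, fixed-dead=17 -> toroidal

Answer: toroidal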